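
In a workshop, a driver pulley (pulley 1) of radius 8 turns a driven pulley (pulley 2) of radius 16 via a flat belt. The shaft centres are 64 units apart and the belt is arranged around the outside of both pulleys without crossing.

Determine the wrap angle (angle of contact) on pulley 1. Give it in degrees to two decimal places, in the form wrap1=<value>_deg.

wrap1=165.64_deg

open belt: β = asin((r2−r1)/C) = asin(8/64) = 7.1808°
wrap1 = π − 2β = 165.6385°
wrap2 = π + 2β = 194.3615°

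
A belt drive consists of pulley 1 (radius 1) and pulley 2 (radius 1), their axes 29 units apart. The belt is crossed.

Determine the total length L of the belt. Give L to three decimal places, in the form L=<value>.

crossed belt: β = asin((r1+r2)/C) = asin(2/29) = 3.9546°
wrap1 = wrap2 = π + 2β = 187.9091°
tangent length = C·cosβ = 28.9310
L = (r1+r2)·wrap + 2·C·cosβ = 2·3.2796 + 2·28.9310 = 64.4212

L=64.421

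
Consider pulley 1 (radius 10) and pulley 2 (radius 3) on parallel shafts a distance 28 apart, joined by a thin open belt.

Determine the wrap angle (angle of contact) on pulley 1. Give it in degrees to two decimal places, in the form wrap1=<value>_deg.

open belt: β = asin((r2−r1)/C) = asin(-7/28) = -14.4775°
wrap1 = π − 2β = 208.9550°
wrap2 = π + 2β = 151.0450°

wrap1=208.96_deg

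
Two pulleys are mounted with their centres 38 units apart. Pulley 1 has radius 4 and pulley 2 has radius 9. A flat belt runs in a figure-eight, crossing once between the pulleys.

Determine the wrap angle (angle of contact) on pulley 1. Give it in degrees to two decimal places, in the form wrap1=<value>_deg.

crossed belt: β = asin((r1+r2)/C) = asin(13/38) = 20.0052°
wrap1 = wrap2 = π + 2β = 220.0104°

wrap1=220.01_deg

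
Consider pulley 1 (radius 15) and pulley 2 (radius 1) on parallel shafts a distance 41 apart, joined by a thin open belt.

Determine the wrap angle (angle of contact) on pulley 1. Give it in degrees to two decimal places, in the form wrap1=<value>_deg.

wrap1=219.93_deg

open belt: β = asin((r2−r1)/C) = asin(-14/41) = -19.9661°
wrap1 = π − 2β = 219.9321°
wrap2 = π + 2β = 140.0679°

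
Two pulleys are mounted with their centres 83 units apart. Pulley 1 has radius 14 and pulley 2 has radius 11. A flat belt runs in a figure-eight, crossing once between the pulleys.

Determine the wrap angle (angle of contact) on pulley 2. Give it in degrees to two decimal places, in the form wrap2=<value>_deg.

wrap2=215.06_deg

crossed belt: β = asin((r1+r2)/C) = asin(25/83) = 17.5300°
wrap1 = wrap2 = π + 2β = 215.0600°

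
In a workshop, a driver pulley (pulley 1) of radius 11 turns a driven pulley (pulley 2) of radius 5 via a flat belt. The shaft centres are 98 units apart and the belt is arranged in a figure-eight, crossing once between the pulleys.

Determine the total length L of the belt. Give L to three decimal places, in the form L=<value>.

L=248.884

crossed belt: β = asin((r1+r2)/C) = asin(16/98) = 9.3965°
wrap1 = wrap2 = π + 2β = 198.7930°
tangent length = C·cosβ = 96.6851
L = (r1+r2)·wrap + 2·C·cosβ = 16·3.4696 + 2·96.6851 = 248.8836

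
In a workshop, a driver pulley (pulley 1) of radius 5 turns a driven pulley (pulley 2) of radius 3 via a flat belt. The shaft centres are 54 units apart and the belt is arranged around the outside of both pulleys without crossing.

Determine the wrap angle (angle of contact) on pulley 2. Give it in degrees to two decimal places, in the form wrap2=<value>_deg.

wrap2=175.75_deg

open belt: β = asin((r2−r1)/C) = asin(-2/54) = -2.1226°
wrap1 = π − 2β = 184.2451°
wrap2 = π + 2β = 175.7549°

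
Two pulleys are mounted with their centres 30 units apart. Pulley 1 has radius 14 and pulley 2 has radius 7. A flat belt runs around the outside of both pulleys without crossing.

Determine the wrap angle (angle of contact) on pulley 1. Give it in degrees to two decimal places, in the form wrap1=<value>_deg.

wrap1=206.99_deg

open belt: β = asin((r2−r1)/C) = asin(-7/30) = -13.4934°
wrap1 = π − 2β = 206.9868°
wrap2 = π + 2β = 153.0132°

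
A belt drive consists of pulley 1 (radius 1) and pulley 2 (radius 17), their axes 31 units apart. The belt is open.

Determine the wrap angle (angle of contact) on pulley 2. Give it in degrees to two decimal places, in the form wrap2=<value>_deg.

wrap2=242.15_deg

open belt: β = asin((r2−r1)/C) = asin(16/31) = 31.0730°
wrap1 = π − 2β = 117.8541°
wrap2 = π + 2β = 242.1459°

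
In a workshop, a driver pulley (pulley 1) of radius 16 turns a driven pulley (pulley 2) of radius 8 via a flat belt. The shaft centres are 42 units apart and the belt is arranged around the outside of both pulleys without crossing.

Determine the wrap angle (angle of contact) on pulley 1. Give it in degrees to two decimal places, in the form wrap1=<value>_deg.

wrap1=201.96_deg

open belt: β = asin((r2−r1)/C) = asin(-8/42) = -10.9806°
wrap1 = π − 2β = 201.9612°
wrap2 = π + 2β = 158.0388°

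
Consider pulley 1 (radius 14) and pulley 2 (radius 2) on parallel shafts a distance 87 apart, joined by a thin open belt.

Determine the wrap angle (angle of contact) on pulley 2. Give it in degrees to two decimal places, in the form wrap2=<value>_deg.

wrap2=164.14_deg

open belt: β = asin((r2−r1)/C) = asin(-12/87) = -7.9281°
wrap1 = π − 2β = 195.8563°
wrap2 = π + 2β = 164.1437°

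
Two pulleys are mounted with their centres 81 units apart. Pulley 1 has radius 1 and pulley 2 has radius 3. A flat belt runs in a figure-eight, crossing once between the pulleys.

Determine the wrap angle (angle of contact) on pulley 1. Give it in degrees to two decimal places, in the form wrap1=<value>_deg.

crossed belt: β = asin((r1+r2)/C) = asin(4/81) = 2.8306°
wrap1 = wrap2 = π + 2β = 185.6611°

wrap1=185.66_deg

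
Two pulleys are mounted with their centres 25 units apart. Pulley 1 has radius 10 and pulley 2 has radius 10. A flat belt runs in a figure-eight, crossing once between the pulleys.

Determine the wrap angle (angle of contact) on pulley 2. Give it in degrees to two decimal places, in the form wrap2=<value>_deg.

wrap2=286.26_deg

crossed belt: β = asin((r1+r2)/C) = asin(20/25) = 53.1301°
wrap1 = wrap2 = π + 2β = 286.2602°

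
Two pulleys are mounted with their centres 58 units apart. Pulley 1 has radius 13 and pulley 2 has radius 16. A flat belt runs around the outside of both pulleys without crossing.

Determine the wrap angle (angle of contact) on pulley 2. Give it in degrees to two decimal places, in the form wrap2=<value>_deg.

open belt: β = asin((r2−r1)/C) = asin(3/58) = 2.9649°
wrap1 = π − 2β = 174.0702°
wrap2 = π + 2β = 185.9298°

wrap2=185.93_deg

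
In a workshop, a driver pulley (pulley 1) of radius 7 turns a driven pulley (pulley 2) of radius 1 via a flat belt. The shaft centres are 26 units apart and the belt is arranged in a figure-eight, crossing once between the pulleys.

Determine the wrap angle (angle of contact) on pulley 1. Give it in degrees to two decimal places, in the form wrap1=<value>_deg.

crossed belt: β = asin((r1+r2)/C) = asin(8/26) = 17.9202°
wrap1 = wrap2 = π + 2β = 215.8404°

wrap1=215.84_deg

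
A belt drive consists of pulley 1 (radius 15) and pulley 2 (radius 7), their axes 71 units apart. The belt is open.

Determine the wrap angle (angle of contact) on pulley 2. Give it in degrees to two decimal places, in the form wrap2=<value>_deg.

wrap2=167.06_deg

open belt: β = asin((r2−r1)/C) = asin(-8/71) = -6.4696°
wrap1 = π − 2β = 192.9392°
wrap2 = π + 2β = 167.0608°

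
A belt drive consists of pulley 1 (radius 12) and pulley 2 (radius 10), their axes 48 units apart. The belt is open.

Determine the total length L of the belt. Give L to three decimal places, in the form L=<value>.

open belt: β = asin((r2−r1)/C) = asin(-2/48) = -2.3880°
wrap1 = π − 2β = 184.7760°
wrap2 = π + 2β = 175.2240°
tangent length = C·cosβ = 47.9583
L = r1·wrap1 + r2·wrap2 + 2·C·cosβ = 12·3.2250 + 10·3.0582 + 2·47.9583 = 165.1984

L=165.198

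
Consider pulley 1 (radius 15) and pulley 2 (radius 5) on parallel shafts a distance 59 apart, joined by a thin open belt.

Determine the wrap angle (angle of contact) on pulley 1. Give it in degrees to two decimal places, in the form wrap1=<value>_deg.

open belt: β = asin((r2−r1)/C) = asin(-10/59) = -9.7583°
wrap1 = π − 2β = 199.5165°
wrap2 = π + 2β = 160.4835°

wrap1=199.52_deg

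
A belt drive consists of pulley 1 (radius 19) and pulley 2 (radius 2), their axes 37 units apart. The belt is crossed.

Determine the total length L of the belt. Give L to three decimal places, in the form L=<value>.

L=152.249

crossed belt: β = asin((r1+r2)/C) = asin(21/37) = 34.5808°
wrap1 = wrap2 = π + 2β = 249.1616°
tangent length = C·cosβ = 30.4631
L = (r1+r2)·wrap + 2·C·cosβ = 21·4.3487 + 2·30.4631 = 152.2487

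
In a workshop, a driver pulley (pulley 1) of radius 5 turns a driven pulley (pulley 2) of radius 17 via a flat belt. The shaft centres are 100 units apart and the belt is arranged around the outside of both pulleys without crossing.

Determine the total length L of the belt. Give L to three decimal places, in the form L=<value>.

L=270.557

open belt: β = asin((r2−r1)/C) = asin(12/100) = 6.8921°
wrap1 = π − 2β = 166.2158°
wrap2 = π + 2β = 193.7842°
tangent length = C·cosβ = 99.2774
L = r1·wrap1 + r2·wrap2 + 2·C·cosβ = 5·2.9010 + 17·3.3822 + 2·99.2774 = 270.5568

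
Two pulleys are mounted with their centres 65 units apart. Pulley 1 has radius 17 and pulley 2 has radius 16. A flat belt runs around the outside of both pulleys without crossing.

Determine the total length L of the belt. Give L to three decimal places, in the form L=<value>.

open belt: β = asin((r2−r1)/C) = asin(-1/65) = -0.8815°
wrap1 = π − 2β = 181.7630°
wrap2 = π + 2β = 178.2370°
tangent length = C·cosβ = 64.9923
L = r1·wrap1 + r2·wrap2 + 2·C·cosβ = 17·3.1724 + 16·3.1108 + 2·64.9923 = 233.6879

L=233.688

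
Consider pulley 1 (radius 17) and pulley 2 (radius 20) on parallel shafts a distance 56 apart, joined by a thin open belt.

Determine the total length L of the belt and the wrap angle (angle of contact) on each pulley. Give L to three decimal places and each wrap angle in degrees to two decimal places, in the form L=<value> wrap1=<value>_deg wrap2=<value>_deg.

L=228.400 wrap1=173.86_deg wrap2=186.14_deg

open belt: β = asin((r2−r1)/C) = asin(3/56) = 3.0709°
wrap1 = π − 2β = 173.8582°
wrap2 = π + 2β = 186.1418°
tangent length = C·cosβ = 55.9196
L = r1·wrap1 + r2·wrap2 + 2·C·cosβ = 17·3.0344 + 20·3.2488 + 2·55.9196 = 228.3997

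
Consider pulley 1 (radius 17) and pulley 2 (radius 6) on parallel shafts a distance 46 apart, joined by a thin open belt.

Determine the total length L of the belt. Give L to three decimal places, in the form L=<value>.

L=166.900

open belt: β = asin((r2−r1)/C) = asin(-11/46) = -13.8352°
wrap1 = π − 2β = 207.6704°
wrap2 = π + 2β = 152.3296°
tangent length = C·cosβ = 44.6654
L = r1·wrap1 + r2·wrap2 + 2·C·cosβ = 17·3.6245 + 6·2.6587 + 2·44.6654 = 166.8998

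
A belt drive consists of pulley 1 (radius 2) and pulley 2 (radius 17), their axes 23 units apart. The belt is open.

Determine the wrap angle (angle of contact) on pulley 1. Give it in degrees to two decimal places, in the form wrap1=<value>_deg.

open belt: β = asin((r2−r1)/C) = asin(15/23) = 40.7057°
wrap1 = π − 2β = 98.5886°
wrap2 = π + 2β = 261.4114°

wrap1=98.59_deg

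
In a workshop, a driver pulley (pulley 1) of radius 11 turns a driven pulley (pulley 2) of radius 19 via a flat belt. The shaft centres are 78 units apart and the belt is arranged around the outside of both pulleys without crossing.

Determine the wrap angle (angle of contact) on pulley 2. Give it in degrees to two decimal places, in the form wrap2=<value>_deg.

wrap2=191.77_deg

open belt: β = asin((r2−r1)/C) = asin(8/78) = 5.8868°
wrap1 = π − 2β = 168.2263°
wrap2 = π + 2β = 191.7737°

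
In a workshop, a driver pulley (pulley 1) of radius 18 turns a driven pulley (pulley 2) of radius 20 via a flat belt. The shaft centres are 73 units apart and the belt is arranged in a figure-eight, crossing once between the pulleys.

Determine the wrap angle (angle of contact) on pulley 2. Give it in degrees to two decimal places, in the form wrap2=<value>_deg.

crossed belt: β = asin((r1+r2)/C) = asin(38/73) = 31.3690°
wrap1 = wrap2 = π + 2β = 242.7380°

wrap2=242.74_deg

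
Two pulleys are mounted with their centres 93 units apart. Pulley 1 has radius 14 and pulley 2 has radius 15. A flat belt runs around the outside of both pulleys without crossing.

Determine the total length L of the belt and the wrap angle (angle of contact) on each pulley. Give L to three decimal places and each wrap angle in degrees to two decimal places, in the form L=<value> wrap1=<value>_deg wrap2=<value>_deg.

L=277.117 wrap1=178.77_deg wrap2=181.23_deg

open belt: β = asin((r2−r1)/C) = asin(1/93) = 0.6161°
wrap1 = π − 2β = 178.7678°
wrap2 = π + 2β = 181.2322°
tangent length = C·cosβ = 92.9946
L = r1·wrap1 + r2·wrap2 + 2·C·cosβ = 14·3.1201 + 15·3.1631 + 2·92.9946 = 277.1169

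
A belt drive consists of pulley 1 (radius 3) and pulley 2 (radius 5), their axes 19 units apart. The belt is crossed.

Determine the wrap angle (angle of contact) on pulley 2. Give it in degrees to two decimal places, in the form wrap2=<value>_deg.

wrap2=229.80_deg

crossed belt: β = asin((r1+r2)/C) = asin(8/19) = 24.9011°
wrap1 = wrap2 = π + 2β = 229.8021°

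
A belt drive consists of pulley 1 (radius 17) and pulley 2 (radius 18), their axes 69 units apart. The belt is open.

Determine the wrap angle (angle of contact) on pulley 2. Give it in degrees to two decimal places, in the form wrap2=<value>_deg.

open belt: β = asin((r2−r1)/C) = asin(1/69) = 0.8304°
wrap1 = π − 2β = 178.3392°
wrap2 = π + 2β = 181.6608°

wrap2=181.66_deg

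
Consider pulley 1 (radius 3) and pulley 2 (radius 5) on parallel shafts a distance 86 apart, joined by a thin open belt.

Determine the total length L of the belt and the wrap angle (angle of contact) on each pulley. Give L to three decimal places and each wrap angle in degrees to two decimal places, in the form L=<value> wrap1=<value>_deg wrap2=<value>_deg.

open belt: β = asin((r2−r1)/C) = asin(2/86) = 1.3326°
wrap1 = π − 2β = 177.3348°
wrap2 = π + 2β = 182.6652°
tangent length = C·cosβ = 85.9767
L = r1·wrap1 + r2·wrap2 + 2·C·cosβ = 3·3.0951 + 5·3.1881 + 2·85.9767 = 197.1793

L=197.179 wrap1=177.33_deg wrap2=182.67_deg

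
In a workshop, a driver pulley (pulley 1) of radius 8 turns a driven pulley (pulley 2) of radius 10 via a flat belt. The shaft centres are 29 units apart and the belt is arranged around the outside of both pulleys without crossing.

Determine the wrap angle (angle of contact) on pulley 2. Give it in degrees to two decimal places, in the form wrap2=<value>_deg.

wrap2=187.91_deg

open belt: β = asin((r2−r1)/C) = asin(2/29) = 3.9546°
wrap1 = π − 2β = 172.0909°
wrap2 = π + 2β = 187.9091°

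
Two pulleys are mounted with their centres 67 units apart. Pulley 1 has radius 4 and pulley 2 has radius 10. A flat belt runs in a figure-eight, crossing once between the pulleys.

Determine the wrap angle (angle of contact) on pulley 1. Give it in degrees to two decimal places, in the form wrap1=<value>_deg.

crossed belt: β = asin((r1+r2)/C) = asin(14/67) = 12.0611°
wrap1 = wrap2 = π + 2β = 204.1223°

wrap1=204.12_deg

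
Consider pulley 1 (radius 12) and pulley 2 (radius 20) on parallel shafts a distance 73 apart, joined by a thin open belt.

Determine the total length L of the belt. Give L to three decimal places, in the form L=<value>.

open belt: β = asin((r2−r1)/C) = asin(8/73) = 6.2916°
wrap1 = π − 2β = 167.4167°
wrap2 = π + 2β = 192.5833°
tangent length = C·cosβ = 72.5603
L = r1·wrap1 + r2·wrap2 + 2·C·cosβ = 12·2.9220 + 20·3.3612 + 2·72.5603 = 247.4086

L=247.409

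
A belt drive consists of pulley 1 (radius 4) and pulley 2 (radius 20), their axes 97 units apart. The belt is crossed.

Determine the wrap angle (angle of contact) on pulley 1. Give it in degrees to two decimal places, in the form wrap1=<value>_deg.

wrap1=208.65_deg

crossed belt: β = asin((r1+r2)/C) = asin(24/97) = 14.3251°
wrap1 = wrap2 = π + 2β = 208.6501°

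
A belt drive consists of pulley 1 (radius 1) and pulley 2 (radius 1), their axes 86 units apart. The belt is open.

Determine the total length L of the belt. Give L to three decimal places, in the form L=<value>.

open belt: β = asin((r2−r1)/C) = asin(0/86) = 0.0000°
wrap1 = π − 2β = 180.0000°
wrap2 = π + 2β = 180.0000°
tangent length = C·cosβ = 86.0000
L = r1·wrap1 + r2·wrap2 + 2·C·cosβ = 1·3.1416 + 1·3.1416 + 2·86.0000 = 178.2832

L=178.283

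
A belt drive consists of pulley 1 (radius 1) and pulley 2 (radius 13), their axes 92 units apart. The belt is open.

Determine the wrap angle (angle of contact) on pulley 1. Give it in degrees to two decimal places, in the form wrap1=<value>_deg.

wrap1=165.01_deg

open belt: β = asin((r2−r1)/C) = asin(12/92) = 7.4947°
wrap1 = π − 2β = 165.0106°
wrap2 = π + 2β = 194.9894°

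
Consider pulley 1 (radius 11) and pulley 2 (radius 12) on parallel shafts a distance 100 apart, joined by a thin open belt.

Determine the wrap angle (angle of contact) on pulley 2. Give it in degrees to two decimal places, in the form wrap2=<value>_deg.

open belt: β = asin((r2−r1)/C) = asin(1/100) = 0.5730°
wrap1 = π − 2β = 178.8541°
wrap2 = π + 2β = 181.1459°

wrap2=181.15_deg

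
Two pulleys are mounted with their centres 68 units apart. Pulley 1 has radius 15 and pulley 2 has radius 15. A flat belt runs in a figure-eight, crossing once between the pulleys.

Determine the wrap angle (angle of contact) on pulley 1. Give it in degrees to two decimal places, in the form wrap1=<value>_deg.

wrap1=232.36_deg

crossed belt: β = asin((r1+r2)/C) = asin(30/68) = 26.1790°
wrap1 = wrap2 = π + 2β = 232.3579°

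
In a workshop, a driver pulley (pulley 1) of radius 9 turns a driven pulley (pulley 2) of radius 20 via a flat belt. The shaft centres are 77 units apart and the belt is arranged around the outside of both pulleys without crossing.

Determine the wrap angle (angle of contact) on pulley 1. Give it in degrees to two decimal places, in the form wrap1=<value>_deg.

open belt: β = asin((r2−r1)/C) = asin(11/77) = 8.2132°
wrap1 = π − 2β = 163.5736°
wrap2 = π + 2β = 196.4264°

wrap1=163.57_deg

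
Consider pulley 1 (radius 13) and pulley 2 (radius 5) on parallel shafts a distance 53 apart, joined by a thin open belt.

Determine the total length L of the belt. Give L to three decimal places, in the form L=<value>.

L=163.759

open belt: β = asin((r2−r1)/C) = asin(-8/53) = -8.6816°
wrap1 = π − 2β = 197.3632°
wrap2 = π + 2β = 162.6368°
tangent length = C·cosβ = 52.3927
L = r1·wrap1 + r2·wrap2 + 2·C·cosβ = 13·3.4446 + 5·2.8385 + 2·52.3927 = 163.7585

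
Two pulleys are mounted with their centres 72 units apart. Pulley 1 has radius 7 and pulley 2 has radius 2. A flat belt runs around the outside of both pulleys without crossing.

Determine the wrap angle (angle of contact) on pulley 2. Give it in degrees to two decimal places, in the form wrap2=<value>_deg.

open belt: β = asin((r2−r1)/C) = asin(-5/72) = -3.9821°
wrap1 = π − 2β = 187.9642°
wrap2 = π + 2β = 172.0358°

wrap2=172.04_deg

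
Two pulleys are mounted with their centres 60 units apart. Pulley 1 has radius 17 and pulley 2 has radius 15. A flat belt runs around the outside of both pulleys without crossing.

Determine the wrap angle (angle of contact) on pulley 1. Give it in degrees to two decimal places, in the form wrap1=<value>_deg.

wrap1=183.82_deg

open belt: β = asin((r2−r1)/C) = asin(-2/60) = -1.9102°
wrap1 = π − 2β = 183.8204°
wrap2 = π + 2β = 176.1796°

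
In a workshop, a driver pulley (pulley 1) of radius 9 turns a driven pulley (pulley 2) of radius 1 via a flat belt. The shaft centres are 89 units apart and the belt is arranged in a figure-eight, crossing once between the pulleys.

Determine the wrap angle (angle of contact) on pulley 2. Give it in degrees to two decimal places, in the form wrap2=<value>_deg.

crossed belt: β = asin((r1+r2)/C) = asin(10/89) = 6.4514°
wrap1 = wrap2 = π + 2β = 192.9027°

wrap2=192.90_deg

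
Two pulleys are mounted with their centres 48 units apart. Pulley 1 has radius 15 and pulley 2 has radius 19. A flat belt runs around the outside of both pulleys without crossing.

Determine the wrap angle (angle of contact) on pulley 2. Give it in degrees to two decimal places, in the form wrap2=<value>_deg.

wrap2=189.56_deg

open belt: β = asin((r2−r1)/C) = asin(4/48) = 4.7802°
wrap1 = π − 2β = 170.4396°
wrap2 = π + 2β = 189.5604°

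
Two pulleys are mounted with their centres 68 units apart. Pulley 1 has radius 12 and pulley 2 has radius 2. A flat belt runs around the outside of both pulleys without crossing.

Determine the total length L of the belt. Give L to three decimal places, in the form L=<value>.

L=181.456

open belt: β = asin((r2−r1)/C) = asin(-10/68) = -8.4565°
wrap1 = π − 2β = 196.9130°
wrap2 = π + 2β = 163.0870°
tangent length = C·cosβ = 67.2607
L = r1·wrap1 + r2·wrap2 + 2·C·cosβ = 12·3.4368 + 2·2.8464 + 2·67.2607 = 181.4556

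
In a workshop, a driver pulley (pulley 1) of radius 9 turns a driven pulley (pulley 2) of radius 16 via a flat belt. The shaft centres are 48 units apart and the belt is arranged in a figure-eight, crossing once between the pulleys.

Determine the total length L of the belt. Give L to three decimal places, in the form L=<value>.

L=187.882

crossed belt: β = asin((r1+r2)/C) = asin(25/48) = 31.3882°
wrap1 = wrap2 = π + 2β = 242.7763°
tangent length = C·cosβ = 40.9756
L = (r1+r2)·wrap + 2·C·cosβ = 25·4.2372 + 2·40.9756 = 187.8824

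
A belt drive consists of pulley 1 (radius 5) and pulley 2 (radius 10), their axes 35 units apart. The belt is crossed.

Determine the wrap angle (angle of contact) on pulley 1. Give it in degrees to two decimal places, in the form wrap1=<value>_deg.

wrap1=230.75_deg

crossed belt: β = asin((r1+r2)/C) = asin(15/35) = 25.3769°
wrap1 = wrap2 = π + 2β = 230.7539°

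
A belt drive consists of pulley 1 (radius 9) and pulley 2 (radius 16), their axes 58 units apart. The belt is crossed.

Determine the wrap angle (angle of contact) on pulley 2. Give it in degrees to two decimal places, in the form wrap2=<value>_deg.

wrap2=231.07_deg

crossed belt: β = asin((r1+r2)/C) = asin(25/58) = 25.5332°
wrap1 = wrap2 = π + 2β = 231.0665°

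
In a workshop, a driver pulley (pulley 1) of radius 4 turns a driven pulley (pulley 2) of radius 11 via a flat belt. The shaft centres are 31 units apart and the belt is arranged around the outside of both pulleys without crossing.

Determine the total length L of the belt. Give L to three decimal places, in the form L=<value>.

L=110.711

open belt: β = asin((r2−r1)/C) = asin(7/31) = 13.0503°
wrap1 = π − 2β = 153.8994°
wrap2 = π + 2β = 206.1006°
tangent length = C·cosβ = 30.1993
L = r1·wrap1 + r2·wrap2 + 2·C·cosβ = 4·2.6861 + 11·3.5971 + 2·30.1993 = 110.7114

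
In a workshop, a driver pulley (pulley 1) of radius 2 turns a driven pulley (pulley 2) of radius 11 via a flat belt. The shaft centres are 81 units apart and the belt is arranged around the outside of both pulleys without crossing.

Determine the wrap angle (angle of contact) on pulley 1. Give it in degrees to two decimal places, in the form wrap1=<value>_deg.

open belt: β = asin((r2−r1)/C) = asin(9/81) = 6.3794°
wrap1 = π − 2β = 167.2413°
wrap2 = π + 2β = 192.7587°

wrap1=167.24_deg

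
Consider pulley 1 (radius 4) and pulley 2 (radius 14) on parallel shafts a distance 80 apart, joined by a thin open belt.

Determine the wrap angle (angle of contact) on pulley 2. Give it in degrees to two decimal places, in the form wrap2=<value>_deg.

wrap2=194.36_deg

open belt: β = asin((r2−r1)/C) = asin(10/80) = 7.1808°
wrap1 = π − 2β = 165.6385°
wrap2 = π + 2β = 194.3615°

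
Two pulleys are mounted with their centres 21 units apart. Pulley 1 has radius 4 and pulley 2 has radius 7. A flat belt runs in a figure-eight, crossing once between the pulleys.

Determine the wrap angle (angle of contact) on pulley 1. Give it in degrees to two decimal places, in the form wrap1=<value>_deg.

wrap1=243.18_deg

crossed belt: β = asin((r1+r2)/C) = asin(11/21) = 31.5881°
wrap1 = wrap2 = π + 2β = 243.1763°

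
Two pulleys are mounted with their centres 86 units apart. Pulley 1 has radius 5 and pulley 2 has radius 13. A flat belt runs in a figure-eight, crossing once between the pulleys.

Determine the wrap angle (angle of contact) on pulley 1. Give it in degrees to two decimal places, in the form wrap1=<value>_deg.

wrap1=204.16_deg

crossed belt: β = asin((r1+r2)/C) = asin(18/86) = 12.0815°
wrap1 = wrap2 = π + 2β = 204.1629°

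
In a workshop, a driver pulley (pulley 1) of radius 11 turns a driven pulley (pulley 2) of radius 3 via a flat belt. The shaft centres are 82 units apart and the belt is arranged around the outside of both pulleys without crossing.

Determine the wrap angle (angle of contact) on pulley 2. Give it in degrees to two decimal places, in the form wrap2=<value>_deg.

wrap2=168.80_deg

open belt: β = asin((r2−r1)/C) = asin(-8/82) = -5.5987°
wrap1 = π − 2β = 191.1975°
wrap2 = π + 2β = 168.8025°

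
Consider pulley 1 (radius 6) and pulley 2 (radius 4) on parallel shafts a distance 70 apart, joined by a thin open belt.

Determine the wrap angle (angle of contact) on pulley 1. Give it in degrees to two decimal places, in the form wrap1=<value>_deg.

open belt: β = asin((r2−r1)/C) = asin(-2/70) = -1.6372°
wrap1 = π − 2β = 183.2745°
wrap2 = π + 2β = 176.7255°

wrap1=183.27_deg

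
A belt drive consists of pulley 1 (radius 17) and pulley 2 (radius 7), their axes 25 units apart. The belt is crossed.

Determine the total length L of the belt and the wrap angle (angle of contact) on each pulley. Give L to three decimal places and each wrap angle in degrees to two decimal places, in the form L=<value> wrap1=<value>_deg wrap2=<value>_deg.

crossed belt: β = asin((r1+r2)/C) = asin(24/25) = 73.7398°
wrap1 = wrap2 = π + 2β = 327.4796°
tangent length = C·cosβ = 7.0000
L = (r1+r2)·wrap + 2·C·cosβ = 24·5.7156 + 2·7.0000 = 151.1743

L=151.174 wrap1=327.48_deg wrap2=327.48_deg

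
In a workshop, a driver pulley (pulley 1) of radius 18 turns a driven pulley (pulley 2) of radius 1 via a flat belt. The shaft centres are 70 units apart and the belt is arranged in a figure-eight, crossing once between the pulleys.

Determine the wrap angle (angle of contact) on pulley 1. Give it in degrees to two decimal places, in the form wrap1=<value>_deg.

crossed belt: β = asin((r1+r2)/C) = asin(19/70) = 15.7493°
wrap1 = wrap2 = π + 2β = 211.4986°

wrap1=211.50_deg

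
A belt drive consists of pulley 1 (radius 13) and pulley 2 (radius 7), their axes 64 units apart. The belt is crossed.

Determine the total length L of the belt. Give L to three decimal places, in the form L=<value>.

crossed belt: β = asin((r1+r2)/C) = asin(20/64) = 18.2100°
wrap1 = wrap2 = π + 2β = 216.4199°
tangent length = C·cosβ = 60.7947
L = (r1+r2)·wrap + 2·C·cosβ = 20·3.7772 + 2·60.7947 = 197.1343

L=197.134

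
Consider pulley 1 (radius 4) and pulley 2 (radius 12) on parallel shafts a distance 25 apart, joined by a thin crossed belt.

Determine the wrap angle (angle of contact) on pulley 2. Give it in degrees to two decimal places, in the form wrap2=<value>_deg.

crossed belt: β = asin((r1+r2)/C) = asin(16/25) = 39.7918°
wrap1 = wrap2 = π + 2β = 259.5836°

wrap2=259.58_deg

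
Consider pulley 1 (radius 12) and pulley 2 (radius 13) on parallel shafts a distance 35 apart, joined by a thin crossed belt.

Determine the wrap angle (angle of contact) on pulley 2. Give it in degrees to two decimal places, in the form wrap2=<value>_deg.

crossed belt: β = asin((r1+r2)/C) = asin(25/35) = 45.5847°
wrap1 = wrap2 = π + 2β = 271.1694°

wrap2=271.17_deg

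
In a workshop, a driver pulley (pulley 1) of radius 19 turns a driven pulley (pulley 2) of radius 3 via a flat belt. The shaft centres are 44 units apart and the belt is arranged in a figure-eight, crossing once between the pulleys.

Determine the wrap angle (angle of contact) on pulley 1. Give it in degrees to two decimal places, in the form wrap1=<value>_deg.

crossed belt: β = asin((r1+r2)/C) = asin(22/44) = 30.0000°
wrap1 = wrap2 = π + 2β = 240.0000°

wrap1=240.00_deg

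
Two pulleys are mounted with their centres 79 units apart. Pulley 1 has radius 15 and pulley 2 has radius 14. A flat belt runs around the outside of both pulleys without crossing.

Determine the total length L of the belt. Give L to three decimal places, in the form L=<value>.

L=249.119

open belt: β = asin((r2−r1)/C) = asin(-1/79) = -0.7253°
wrap1 = π − 2β = 181.4506°
wrap2 = π + 2β = 178.5494°
tangent length = C·cosβ = 78.9937
L = r1·wrap1 + r2·wrap2 + 2·C·cosβ = 15·3.1669 + 14·3.1163 + 2·78.9937 = 249.1188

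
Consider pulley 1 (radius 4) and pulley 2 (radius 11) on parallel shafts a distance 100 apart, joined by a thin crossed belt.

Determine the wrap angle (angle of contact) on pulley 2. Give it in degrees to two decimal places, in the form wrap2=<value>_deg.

crossed belt: β = asin((r1+r2)/C) = asin(15/100) = 8.6269°
wrap1 = wrap2 = π + 2β = 197.2539°

wrap2=197.25_deg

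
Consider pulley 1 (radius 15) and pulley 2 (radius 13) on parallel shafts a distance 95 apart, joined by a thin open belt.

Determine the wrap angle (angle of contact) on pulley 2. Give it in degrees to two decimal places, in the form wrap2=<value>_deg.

open belt: β = asin((r2−r1)/C) = asin(-2/95) = -1.2063°
wrap1 = π − 2β = 182.4126°
wrap2 = π + 2β = 177.5874°

wrap2=177.59_deg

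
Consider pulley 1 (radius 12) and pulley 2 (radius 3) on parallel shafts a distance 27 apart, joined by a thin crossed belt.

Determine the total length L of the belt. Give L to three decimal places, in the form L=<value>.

L=109.695

crossed belt: β = asin((r1+r2)/C) = asin(15/27) = 33.7490°
wrap1 = wrap2 = π + 2β = 247.4980°
tangent length = C·cosβ = 22.4499
L = (r1+r2)·wrap + 2·C·cosβ = 15·4.3197 + 2·22.4499 = 109.6947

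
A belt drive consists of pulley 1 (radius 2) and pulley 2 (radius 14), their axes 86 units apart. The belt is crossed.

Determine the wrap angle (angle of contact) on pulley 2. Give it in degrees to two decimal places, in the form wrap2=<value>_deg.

crossed belt: β = asin((r1+r2)/C) = asin(16/86) = 10.7222°
wrap1 = wrap2 = π + 2β = 201.4443°

wrap2=201.44_deg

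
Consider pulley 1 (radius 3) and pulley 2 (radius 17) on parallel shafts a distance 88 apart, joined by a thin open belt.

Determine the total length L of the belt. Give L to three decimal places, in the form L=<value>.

open belt: β = asin((r2−r1)/C) = asin(14/88) = 9.1541°
wrap1 = π − 2β = 161.6917°
wrap2 = π + 2β = 198.3083°
tangent length = C·cosβ = 86.8792
L = r1·wrap1 + r2·wrap2 + 2·C·cosβ = 3·2.8221 + 17·3.4611 + 2·86.8792 = 241.0639

L=241.064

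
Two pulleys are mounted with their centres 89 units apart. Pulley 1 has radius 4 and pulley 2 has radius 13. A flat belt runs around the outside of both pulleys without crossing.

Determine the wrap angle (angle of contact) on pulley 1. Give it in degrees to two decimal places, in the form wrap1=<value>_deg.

wrap1=168.39_deg

open belt: β = asin((r2−r1)/C) = asin(9/89) = 5.8039°
wrap1 = π − 2β = 168.3922°
wrap2 = π + 2β = 191.6078°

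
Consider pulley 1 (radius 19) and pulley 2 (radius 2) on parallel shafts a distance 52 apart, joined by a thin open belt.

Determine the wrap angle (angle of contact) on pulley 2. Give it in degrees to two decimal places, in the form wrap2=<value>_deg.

wrap2=141.84_deg

open belt: β = asin((r2−r1)/C) = asin(-17/52) = -19.0821°
wrap1 = π − 2β = 218.1642°
wrap2 = π + 2β = 141.8358°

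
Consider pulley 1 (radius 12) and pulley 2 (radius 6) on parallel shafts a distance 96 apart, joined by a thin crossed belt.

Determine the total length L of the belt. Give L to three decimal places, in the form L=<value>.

crossed belt: β = asin((r1+r2)/C) = asin(18/96) = 10.8069°
wrap1 = wrap2 = π + 2β = 201.6138°
tangent length = C·cosβ = 94.2974
L = (r1+r2)·wrap + 2·C·cosβ = 18·3.5188 + 2·94.2974 = 251.9337

L=251.934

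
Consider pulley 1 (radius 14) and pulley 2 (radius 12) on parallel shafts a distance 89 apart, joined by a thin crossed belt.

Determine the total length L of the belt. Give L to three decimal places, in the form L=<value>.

crossed belt: β = asin((r1+r2)/C) = asin(26/89) = 16.9858°
wrap1 = wrap2 = π + 2β = 213.9716°
tangent length = C·cosβ = 85.1176
L = (r1+r2)·wrap + 2·C·cosβ = 26·3.7345 + 2·85.1176 = 267.3324

L=267.332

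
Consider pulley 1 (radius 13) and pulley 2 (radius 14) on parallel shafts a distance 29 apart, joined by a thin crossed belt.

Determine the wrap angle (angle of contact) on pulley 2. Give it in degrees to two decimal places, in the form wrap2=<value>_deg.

wrap2=317.19_deg

crossed belt: β = asin((r1+r2)/C) = asin(27/29) = 68.5967°
wrap1 = wrap2 = π + 2β = 317.1933°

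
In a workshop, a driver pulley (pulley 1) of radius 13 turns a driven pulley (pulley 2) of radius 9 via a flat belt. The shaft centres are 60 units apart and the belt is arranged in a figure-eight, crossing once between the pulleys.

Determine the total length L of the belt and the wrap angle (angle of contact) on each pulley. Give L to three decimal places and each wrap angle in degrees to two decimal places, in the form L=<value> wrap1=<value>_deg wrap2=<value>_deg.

L=197.276 wrap1=223.02_deg wrap2=223.02_deg

crossed belt: β = asin((r1+r2)/C) = asin(22/60) = 21.5102°
wrap1 = wrap2 = π + 2β = 223.0204°
tangent length = C·cosβ = 55.8211
L = (r1+r2)·wrap + 2·C·cosβ = 22·3.8924 + 2·55.8211 = 197.2760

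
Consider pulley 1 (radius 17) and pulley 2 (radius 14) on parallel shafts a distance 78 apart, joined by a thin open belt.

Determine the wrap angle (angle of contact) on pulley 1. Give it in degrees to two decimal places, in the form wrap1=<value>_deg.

wrap1=184.41_deg

open belt: β = asin((r2−r1)/C) = asin(-3/78) = -2.2042°
wrap1 = π − 2β = 184.4085°
wrap2 = π + 2β = 175.5915°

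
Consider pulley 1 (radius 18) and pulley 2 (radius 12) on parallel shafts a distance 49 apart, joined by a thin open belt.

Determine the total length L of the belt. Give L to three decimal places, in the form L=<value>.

open belt: β = asin((r2−r1)/C) = asin(-6/49) = -7.0335°
wrap1 = π − 2β = 194.0669°
wrap2 = π + 2β = 165.9331°
tangent length = C·cosβ = 48.6313
L = r1·wrap1 + r2·wrap2 + 2·C·cosβ = 18·3.3871 + 12·2.8961 + 2·48.6313 = 192.9834

L=192.983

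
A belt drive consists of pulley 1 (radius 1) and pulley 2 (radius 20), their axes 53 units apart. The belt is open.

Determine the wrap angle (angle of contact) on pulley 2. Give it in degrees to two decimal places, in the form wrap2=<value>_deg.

open belt: β = asin((r2−r1)/C) = asin(19/53) = 21.0075°
wrap1 = π − 2β = 137.9849°
wrap2 = π + 2β = 222.0151°

wrap2=222.02_deg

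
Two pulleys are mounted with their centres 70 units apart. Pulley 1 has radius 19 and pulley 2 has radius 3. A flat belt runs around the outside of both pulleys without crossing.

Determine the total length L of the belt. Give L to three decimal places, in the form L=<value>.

open belt: β = asin((r2−r1)/C) = asin(-16/70) = -13.2130°
wrap1 = π − 2β = 206.4260°
wrap2 = π + 2β = 153.5740°
tangent length = C·cosβ = 68.1469
L = r1·wrap1 + r2·wrap2 + 2·C·cosβ = 19·3.6028 + 3·2.6804 + 2·68.1469 = 212.7884

L=212.788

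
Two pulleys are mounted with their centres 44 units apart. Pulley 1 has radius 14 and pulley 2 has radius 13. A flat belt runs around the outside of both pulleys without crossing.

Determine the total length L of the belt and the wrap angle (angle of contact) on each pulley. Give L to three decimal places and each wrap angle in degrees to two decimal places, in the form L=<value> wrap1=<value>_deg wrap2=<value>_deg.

L=172.846 wrap1=182.60_deg wrap2=177.40_deg

open belt: β = asin((r2−r1)/C) = asin(-1/44) = -1.3023°
wrap1 = π − 2β = 182.6046°
wrap2 = π + 2β = 177.3954°
tangent length = C·cosβ = 43.9886
L = r1·wrap1 + r2·wrap2 + 2·C·cosβ = 14·3.1871 + 13·3.0961 + 2·43.9886 = 172.8457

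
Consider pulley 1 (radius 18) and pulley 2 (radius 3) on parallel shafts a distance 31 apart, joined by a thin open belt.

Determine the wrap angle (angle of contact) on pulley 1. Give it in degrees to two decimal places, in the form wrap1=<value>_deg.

open belt: β = asin((r2−r1)/C) = asin(-15/31) = -28.9385°
wrap1 = π − 2β = 237.8771°
wrap2 = π + 2β = 122.1229°

wrap1=237.88_deg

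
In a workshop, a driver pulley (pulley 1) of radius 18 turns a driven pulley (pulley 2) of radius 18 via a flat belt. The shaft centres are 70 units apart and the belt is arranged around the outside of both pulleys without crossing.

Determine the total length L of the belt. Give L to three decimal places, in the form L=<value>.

open belt: β = asin((r2−r1)/C) = asin(0/70) = 0.0000°
wrap1 = π − 2β = 180.0000°
wrap2 = π + 2β = 180.0000°
tangent length = C·cosβ = 70.0000
L = r1·wrap1 + r2·wrap2 + 2·C·cosβ = 18·3.1416 + 18·3.1416 + 2·70.0000 = 253.0973

L=253.097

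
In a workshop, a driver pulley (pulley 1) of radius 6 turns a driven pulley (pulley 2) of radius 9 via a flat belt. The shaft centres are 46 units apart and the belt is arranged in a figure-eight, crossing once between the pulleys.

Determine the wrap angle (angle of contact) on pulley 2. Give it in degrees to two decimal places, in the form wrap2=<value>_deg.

wrap2=218.06_deg

crossed belt: β = asin((r1+r2)/C) = asin(15/46) = 19.0314°
wrap1 = wrap2 = π + 2β = 218.0629°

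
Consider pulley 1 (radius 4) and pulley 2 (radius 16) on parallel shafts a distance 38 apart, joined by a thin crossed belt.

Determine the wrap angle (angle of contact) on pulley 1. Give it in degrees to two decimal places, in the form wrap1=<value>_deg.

crossed belt: β = asin((r1+r2)/C) = asin(20/38) = 31.7569°
wrap1 = wrap2 = π + 2β = 243.5137°

wrap1=243.51_deg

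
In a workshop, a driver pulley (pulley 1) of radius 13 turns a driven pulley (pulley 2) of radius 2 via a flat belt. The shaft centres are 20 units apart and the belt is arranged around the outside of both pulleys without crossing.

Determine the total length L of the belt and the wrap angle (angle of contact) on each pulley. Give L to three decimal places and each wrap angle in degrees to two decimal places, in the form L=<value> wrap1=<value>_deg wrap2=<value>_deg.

L=93.342 wrap1=246.73_deg wrap2=113.27_deg

open belt: β = asin((r2−r1)/C) = asin(-11/20) = -33.3670°
wrap1 = π − 2β = 246.7340°
wrap2 = π + 2β = 113.2660°
tangent length = C·cosβ = 16.7033
L = r1·wrap1 + r2·wrap2 + 2·C·cosβ = 13·4.3063 + 2·1.9769 + 2·16.7033 = 93.3425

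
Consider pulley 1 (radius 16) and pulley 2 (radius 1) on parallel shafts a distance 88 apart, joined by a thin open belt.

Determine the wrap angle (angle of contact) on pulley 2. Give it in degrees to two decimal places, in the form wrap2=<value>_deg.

open belt: β = asin((r2−r1)/C) = asin(-15/88) = -9.8142°
wrap1 = π − 2β = 199.6285°
wrap2 = π + 2β = 160.3715°

wrap2=160.37_deg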